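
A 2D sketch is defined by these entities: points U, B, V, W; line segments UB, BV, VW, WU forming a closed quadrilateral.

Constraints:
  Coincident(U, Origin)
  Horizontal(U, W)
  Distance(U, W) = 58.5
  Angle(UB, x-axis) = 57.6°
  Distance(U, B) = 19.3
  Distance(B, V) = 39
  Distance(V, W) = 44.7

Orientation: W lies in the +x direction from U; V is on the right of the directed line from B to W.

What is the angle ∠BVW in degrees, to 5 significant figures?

74.457°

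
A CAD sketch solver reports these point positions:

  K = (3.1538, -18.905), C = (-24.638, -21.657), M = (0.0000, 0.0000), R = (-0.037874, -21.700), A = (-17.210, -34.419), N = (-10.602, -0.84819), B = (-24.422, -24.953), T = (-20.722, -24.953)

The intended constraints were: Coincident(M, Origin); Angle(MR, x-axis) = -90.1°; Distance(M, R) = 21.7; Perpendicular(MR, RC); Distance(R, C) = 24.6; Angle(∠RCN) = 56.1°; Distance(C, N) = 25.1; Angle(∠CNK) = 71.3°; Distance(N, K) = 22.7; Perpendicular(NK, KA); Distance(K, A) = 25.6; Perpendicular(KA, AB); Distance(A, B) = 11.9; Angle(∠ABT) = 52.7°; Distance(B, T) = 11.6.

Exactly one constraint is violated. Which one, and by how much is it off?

Distance(B, T) = 11.6 — off by 7.90.

M = (0.00, 0.00) ✓; MR at -90.10° ✓; |MR| = 21.70 ✓; ∠(MR, RC) = 90.00° ✓; |RC| = 24.60 ✓; ∠RCN = 56.10° ✓; |CN| = 25.10 ✓; ∠CNK = 71.30° ✓; |NK| = 22.70 ✓; ∠(NK, KA) = 90.00° ✓; |KA| = 25.60 ✓; ∠(KA, AB) = 90.00° ✓; |AB| = 11.90 ✓; ∠ABT = 52.70° ✓; |BT| = 3.700 ✗.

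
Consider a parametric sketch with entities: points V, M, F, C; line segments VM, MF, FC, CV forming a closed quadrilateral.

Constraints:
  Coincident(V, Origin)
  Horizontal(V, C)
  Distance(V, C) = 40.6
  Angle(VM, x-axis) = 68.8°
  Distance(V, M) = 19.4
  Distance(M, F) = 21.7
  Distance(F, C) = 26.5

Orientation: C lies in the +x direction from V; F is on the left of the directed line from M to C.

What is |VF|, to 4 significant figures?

36.51

V is at the origin; VC is horizontal with |VC| = 40.6 and C in +x, so C = (40.6, 0). VM runs at 68.8° with |VM| = 19.4, so M = (7.016, 18.09). F is determined by |MF| = 21.7 and |FC| = 26.5 together: it lies at the intersection of circle(M, 21.7) and circle(C, 26.5). With |MC| = 38.15, the foot of the radical line on MC is 16.04 from M and the perpendicular offset is √(21.7² − 16.04²) = 14.62. Taking the left-of-MC solution: F = (28.07, 23.35).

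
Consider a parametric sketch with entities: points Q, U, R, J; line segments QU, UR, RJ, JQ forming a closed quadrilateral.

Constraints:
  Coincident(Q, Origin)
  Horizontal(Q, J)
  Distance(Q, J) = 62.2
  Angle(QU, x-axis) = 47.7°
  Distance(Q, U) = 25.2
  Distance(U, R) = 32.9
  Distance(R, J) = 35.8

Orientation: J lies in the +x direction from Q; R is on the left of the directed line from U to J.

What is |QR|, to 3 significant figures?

56.9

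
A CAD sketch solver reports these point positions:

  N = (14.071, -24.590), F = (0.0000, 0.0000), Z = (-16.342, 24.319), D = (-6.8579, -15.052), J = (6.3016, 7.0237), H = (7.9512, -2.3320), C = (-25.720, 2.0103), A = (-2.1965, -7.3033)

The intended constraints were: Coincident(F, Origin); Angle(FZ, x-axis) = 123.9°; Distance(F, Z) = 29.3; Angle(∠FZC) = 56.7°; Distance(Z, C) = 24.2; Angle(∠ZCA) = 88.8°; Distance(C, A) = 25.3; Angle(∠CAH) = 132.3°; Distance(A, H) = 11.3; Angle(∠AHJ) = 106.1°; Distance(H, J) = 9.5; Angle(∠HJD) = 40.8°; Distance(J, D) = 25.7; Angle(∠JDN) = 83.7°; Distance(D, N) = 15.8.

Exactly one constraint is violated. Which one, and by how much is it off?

Distance(D, N) = 15.8 — off by 7.20.

F = (0.00, 0.00) ✓; FZ at 123.9° ✓; |FZ| = 29.30 ✓; ∠FZC = 56.70° ✓; |ZC| = 24.20 ✓; ∠ZCA = 88.80° ✓; |CA| = 25.30 ✓; ∠CAH = 132.3° ✓; |AH| = 11.30 ✓; ∠AHJ = 106.1° ✓; |HJ| = 9.500 ✓; ∠HJD = 40.80° ✓; |JD| = 25.70 ✓; ∠JDN = 83.70° ✓; |DN| = 23.00 ✗.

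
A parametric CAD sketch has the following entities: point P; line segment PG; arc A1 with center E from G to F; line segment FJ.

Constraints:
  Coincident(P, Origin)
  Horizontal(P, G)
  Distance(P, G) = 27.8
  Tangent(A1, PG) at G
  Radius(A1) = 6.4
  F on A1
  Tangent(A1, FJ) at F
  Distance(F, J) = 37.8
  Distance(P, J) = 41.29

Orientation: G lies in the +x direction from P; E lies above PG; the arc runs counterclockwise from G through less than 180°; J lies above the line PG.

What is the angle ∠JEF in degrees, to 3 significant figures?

80.4°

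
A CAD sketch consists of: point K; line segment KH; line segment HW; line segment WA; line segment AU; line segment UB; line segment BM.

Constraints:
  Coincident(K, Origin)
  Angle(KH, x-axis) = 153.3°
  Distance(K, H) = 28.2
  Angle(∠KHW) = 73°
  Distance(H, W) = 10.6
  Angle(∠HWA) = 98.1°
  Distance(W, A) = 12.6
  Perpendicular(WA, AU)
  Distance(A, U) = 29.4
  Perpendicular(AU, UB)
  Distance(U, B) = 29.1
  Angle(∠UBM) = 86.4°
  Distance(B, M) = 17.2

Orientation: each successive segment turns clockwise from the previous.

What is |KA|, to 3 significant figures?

15.1

∠KHW = 73.0° gives HW at 46.3° from the x-axis; with |HW| = 10.6, W = (-17.9, 20.3). ∠HWA = 98.1° gives WA at -35.6° from the x-axis; with |WA| = 12.6, A = (-7.62, 13.0). Then |KA| = |A − K| = 15.1.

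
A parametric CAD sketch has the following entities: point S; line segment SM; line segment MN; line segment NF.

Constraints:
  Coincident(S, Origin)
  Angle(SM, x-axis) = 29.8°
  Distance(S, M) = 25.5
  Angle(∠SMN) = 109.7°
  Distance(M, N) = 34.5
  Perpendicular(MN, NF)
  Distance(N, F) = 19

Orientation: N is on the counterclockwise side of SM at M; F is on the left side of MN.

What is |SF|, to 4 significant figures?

43.39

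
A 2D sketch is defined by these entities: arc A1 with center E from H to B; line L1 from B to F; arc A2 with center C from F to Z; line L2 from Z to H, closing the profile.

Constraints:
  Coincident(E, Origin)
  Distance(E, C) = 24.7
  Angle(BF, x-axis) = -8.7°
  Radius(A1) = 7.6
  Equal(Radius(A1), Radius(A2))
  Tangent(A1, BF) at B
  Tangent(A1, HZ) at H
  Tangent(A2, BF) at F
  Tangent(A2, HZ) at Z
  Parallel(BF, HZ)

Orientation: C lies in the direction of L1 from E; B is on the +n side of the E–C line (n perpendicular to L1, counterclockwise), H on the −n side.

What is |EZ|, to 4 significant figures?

25.84

Tangency of A1 to both parallel lines with radius 7.6 puts B and H at E ± 7.6·n: B = (1.150, 7.513), H = (-1.150, -7.513). Equal radii place F and Z the same way about C: F = C + 7.6·n = (25.57, 3.776), Z = C − 7.6·n = (23.27, -11.25). Then |EZ| = |Z − E| = 25.84.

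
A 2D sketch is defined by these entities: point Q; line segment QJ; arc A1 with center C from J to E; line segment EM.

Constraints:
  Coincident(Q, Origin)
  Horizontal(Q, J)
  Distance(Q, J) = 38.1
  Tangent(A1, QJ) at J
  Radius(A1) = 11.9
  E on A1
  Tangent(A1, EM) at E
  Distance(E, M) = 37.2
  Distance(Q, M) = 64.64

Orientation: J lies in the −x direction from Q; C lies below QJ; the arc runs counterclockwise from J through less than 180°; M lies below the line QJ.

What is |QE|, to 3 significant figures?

51.8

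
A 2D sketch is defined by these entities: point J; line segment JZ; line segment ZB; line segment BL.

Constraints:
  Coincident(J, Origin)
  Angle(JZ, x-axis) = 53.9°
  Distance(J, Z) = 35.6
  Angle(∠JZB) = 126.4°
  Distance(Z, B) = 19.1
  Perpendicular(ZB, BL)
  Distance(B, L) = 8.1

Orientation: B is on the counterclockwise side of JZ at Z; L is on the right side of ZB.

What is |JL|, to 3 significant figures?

54.5

J is at the origin; JZ runs at 53.9° with length 35.6, so Z = 35.6·(cos 53.9°, sin 53.9°) = (21.0, 28.8). ∠JZB = 126.4°, so ZB runs at 53.9° + (180° − 126.4°) = 108° from the x-axis; with |ZB| = 19.1, B = Z + 19.1·(cos 108°, sin 108°) = (15.2, 47.0). ZB ⟂ BL; with |BL| = 8.1 on the right of ZB, L = B + 8.1·(0.954, 0.301) = (23.0, 49.4). Then |JL| = |L − J| = 54.5.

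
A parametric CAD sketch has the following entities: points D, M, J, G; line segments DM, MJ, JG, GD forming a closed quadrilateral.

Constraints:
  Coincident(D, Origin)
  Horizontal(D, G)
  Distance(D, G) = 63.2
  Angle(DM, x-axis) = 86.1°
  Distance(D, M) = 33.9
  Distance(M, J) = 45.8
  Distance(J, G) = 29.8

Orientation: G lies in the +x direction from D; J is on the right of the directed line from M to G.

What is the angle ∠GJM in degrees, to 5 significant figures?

133.13°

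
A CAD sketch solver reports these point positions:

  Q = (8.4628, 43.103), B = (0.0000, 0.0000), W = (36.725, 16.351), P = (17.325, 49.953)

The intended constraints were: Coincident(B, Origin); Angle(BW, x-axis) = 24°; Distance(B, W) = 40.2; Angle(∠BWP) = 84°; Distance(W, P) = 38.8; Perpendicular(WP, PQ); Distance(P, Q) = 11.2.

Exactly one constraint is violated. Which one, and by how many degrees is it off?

Perpendicular(WP, PQ) — off by 7.70°.

B = (0.00, 0.00) ✓; BW at 24.00° ✓; |BW| = 40.20 ✓; ∠BWP = 84.00° ✓; |WP| = 38.80 ✓; ∠(WP, PQ) = 97.70° ✗; |PQ| = 11.20 ✓.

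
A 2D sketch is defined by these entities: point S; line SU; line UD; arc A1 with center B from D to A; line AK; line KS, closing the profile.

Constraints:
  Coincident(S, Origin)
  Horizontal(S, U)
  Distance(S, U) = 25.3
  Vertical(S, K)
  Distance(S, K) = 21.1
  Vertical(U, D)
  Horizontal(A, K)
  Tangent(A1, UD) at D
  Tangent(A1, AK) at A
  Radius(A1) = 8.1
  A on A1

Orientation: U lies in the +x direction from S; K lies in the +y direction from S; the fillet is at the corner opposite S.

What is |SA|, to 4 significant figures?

27.22

S is at the origin; SU is horizontal with |SU| = 25.3 and U on the +x side, so U = (25.30, 0.000). S and K share the same x with |SK| = 21.1 and K on the +y side, so K = (0.000, 21.10). The virtual corner opposite S is at (25.30, 21.10). The tangent condition forces BD to be normal to UD and the tangent condition forces BA to be normal to AK, with radius 8.1, so the center B sits 8.1 in from both sides at B = (17.20, 13.00). That places the tangent points at D = (25.30, 13.00) on UD and A = (17.20, 21.10) on AK. Then |SA| = |A − S| = 27.22.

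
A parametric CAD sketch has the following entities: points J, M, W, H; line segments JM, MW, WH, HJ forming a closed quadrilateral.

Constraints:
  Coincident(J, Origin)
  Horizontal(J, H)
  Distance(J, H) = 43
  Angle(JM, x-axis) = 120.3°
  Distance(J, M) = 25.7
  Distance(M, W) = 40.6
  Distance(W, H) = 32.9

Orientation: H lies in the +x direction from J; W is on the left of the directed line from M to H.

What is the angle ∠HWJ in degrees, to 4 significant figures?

72.17°

J is at the origin; J and H share the same y with |JH| = 43.0 and H in +x, so H = (43.0, 0). JM runs at 120.3° with |JM| = 25.7, so M = (-12.97, 22.19). W is determined by |MW| = 40.6 and |WH| = 32.9 together: it lies at the intersection of circle(M, 40.6) and circle(H, 32.9). With |MH| = 60.20, the foot of the radical line on MH is 34.80 from M and the perpendicular offset is √(40.6² − 34.80²) = 20.91. Taking the left-of-MH solution: W = (27.09, 28.80).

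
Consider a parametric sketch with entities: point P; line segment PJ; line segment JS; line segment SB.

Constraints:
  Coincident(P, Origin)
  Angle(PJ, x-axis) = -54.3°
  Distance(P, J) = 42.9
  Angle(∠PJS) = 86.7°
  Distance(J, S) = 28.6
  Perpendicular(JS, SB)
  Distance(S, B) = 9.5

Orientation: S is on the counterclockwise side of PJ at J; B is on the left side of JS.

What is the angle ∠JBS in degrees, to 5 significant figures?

71.625°

P is at the origin; PJ runs at -54.3° with length 42.9, so J = 42.9·(cos -54.3°, sin -54.3°) = (25.034, -34.838). ∠PJS = 86.7°, so JS runs at -54.3° + (180° − 86.7°) = 39.000° from the x-axis; with |JS| = 28.6, S = J + 28.6·(cos 39.000°, sin 39.000°) = (47.260, -16.840). JS ⟂ SB; with |SB| = 9.5 on the left of JS, B = S + 9.5·(-0.62932, 0.77715) = (41.282, -9.4569). Then cos ∠JBS = BJ·BS / (|BJ||BS|), giving 71.625°.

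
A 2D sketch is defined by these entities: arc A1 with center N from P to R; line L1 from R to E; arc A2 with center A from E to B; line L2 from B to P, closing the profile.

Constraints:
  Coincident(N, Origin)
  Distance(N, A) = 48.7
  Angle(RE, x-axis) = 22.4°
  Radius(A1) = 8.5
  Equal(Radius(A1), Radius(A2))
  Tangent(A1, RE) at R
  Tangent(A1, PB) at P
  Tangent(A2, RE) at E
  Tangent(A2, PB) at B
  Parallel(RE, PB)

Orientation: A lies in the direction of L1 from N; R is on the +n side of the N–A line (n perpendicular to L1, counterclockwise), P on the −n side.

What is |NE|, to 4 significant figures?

49.44

The slot axis is L1's direction at 22.4°, so u = (cos 22.4°, sin 22.4°) = (0.9245, 0.3811) and n = (−sin 22.4°, cos 22.4°) = (-0.3811, 0.9245). N is at the origin and A lies 48.7 along u from N, so A = 48.7·u = (45.03, 18.56). Tangency of A1 to both parallel lines with radius 8.5 puts R and P at N ± 8.5·n: R = (-3.239, 7.859), P = (3.239, -7.859). Equal radii place E and B the same way about A: E = A + 8.5·n = (41.79, 26.42), B = A − 8.5·n = (48.26, 10.70). Then |NE| = |E − N| = 49.44.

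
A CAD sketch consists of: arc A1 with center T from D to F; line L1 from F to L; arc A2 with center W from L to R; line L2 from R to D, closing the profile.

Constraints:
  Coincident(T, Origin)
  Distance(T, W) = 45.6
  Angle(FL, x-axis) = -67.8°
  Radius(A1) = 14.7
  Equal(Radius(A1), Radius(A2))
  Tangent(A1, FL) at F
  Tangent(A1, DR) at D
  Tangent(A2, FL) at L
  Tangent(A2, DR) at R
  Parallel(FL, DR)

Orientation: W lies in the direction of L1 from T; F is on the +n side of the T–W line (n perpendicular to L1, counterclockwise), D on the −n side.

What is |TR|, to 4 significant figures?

47.91

The slot axis is L1's direction at -67.8°, so u = (cos -67.8°, sin -67.8°) = (0.3778, -0.9259) and n = (−sin -67.8°, cos -67.8°) = (0.9259, 0.3778). T is at the origin and W lies 45.6 along u from T, so W = 45.6·u = (17.23, -42.22). Tangency of A1 to both parallel lines with radius 14.7 puts F and D at T ± 14.7·n: F = (13.61, 5.554), D = (-13.61, -5.554). Equal radii place L and R the same way about W: L = W + 14.7·n = (30.84, -36.67), R = W − 14.7·n = (3.619, -47.77). Then |TR| = |R − T| = 47.91.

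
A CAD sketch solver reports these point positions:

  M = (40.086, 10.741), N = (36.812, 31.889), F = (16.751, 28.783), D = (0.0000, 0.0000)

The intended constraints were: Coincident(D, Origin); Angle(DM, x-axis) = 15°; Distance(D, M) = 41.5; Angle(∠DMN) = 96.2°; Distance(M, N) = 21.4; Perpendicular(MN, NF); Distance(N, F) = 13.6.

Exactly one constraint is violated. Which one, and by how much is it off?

Distance(N, F) = 13.6 — off by 6.70.

D = (0.00, 0.00) ✓; DM at 15.00° ✓; |DM| = 41.50 ✓; ∠DMN = 96.20° ✓; |MN| = 21.40 ✓; ∠(MN, NF) = 90.00° ✓; |NF| = 20.30 ✗.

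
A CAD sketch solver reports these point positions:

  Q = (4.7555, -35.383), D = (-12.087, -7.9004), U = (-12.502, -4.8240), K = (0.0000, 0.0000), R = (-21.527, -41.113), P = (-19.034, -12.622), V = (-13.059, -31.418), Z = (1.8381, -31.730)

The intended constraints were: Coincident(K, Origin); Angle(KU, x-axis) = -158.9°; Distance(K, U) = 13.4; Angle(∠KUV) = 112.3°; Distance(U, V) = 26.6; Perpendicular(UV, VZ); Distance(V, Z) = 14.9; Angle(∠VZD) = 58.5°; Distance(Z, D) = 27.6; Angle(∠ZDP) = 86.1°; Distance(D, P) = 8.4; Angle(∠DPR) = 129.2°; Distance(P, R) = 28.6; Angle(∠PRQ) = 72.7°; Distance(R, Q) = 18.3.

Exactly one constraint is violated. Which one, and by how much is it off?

Distance(R, Q) = 18.3 — off by 8.60.

K = (0.00, 0.00) ✓; KU at -158.9° ✓; |KU| = 13.40 ✓; ∠KUV = 112.3° ✓; |UV| = 26.60 ✓; ∠(UV, VZ) = 90.00° ✓; |VZ| = 14.90 ✓; ∠VZD = 58.50° ✓; |ZD| = 27.60 ✓; ∠ZDP = 86.10° ✓; |DP| = 8.400 ✓; ∠DPR = 129.2° ✓; |PR| = 28.60 ✓; ∠PRQ = 72.70° ✓; |RQ| = 26.90 ✗.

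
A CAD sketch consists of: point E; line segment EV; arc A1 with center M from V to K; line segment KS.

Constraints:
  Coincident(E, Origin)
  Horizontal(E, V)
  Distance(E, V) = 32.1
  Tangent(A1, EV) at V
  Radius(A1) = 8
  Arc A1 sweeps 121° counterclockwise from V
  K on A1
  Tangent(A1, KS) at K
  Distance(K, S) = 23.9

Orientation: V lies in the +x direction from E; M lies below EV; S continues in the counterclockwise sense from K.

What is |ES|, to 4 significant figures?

49.73

E is at the origin; EV is horizontal with |EV| = 32.1 and V on the +x side, so V = (32.10, 0.000). The tangent condition forces MV to be normal to EV, so M = V + (0, -8) = (32.10, -8.000). On A1, V sits at bearing 90° from M; a 121° counterclockwise sweep puts K at bearing 211°, so K = M + 8.0·(cos 211°, sin 211°) = (25.24, -12.12). A1 meets KS tangentially, so MK is at right angles to KS, so KS runs along (−sin 211°, cos 211°); with |KS| = 23.9, S = (37.55, -32.61). Then |ES| = |S − E| = 49.73.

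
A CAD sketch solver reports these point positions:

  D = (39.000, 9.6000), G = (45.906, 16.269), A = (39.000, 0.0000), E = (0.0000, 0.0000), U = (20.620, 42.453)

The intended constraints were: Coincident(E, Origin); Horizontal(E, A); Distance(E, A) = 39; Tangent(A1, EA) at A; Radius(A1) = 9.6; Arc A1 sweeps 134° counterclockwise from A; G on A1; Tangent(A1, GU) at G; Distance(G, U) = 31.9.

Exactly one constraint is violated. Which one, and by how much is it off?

Distance(G, U) = 31.9 — off by 4.50.

E = (0.00, 0.00) ✓; E.y = 0.00, A.y = 0.00 ✓; |EA| = 39.00 ✓; ∠(DA, AE) = 90.00° ✓; |DA| = 9.600 ✓; bearing(D→G) − bearing(D→A) = 134.0° ✓; |DG| = 9.600 ✓; ∠(DG, GU) = 90.00° ✓; |GU| = 36.40 ✗.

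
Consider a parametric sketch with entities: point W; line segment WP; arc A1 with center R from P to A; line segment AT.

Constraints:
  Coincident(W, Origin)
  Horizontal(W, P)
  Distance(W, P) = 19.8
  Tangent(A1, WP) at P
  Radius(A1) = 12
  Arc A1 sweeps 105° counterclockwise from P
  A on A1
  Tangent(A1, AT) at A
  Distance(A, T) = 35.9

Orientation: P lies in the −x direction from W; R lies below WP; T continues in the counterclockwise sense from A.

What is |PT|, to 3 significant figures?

49.8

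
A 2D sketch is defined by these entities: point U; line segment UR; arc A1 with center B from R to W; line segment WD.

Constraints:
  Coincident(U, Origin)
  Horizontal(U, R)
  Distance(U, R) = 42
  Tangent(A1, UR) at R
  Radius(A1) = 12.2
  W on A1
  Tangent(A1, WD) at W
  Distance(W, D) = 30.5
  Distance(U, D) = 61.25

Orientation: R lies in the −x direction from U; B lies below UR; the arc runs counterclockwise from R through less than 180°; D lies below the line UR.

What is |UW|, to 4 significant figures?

55.88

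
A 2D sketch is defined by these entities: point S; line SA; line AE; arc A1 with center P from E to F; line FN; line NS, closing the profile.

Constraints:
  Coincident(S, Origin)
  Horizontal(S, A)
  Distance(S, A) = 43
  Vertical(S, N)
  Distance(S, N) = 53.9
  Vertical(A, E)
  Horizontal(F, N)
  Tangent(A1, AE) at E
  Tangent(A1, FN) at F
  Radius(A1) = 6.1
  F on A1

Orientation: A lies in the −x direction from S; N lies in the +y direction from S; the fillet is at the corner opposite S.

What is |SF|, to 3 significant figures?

65.3

S is at the origin; S and A share the same y with |SA| = 43.0 and A on the −x side, so A = (-43.0, 0.00). SN is vertical with |SN| = 53.9 and N on the +y side, so N = (0.00, 53.9). The virtual corner opposite S is at (-43.0, 53.9). A1 meets AE tangentially, so PE is at right angles to AE and A1 meets FN tangentially, so PF is at right angles to FN, with radius 6.1, so the center P sits 6.1 in from both sides at P = (-36.9, 47.8). That places the tangent points at E = (-43.0, 47.8) on AE and F = (-36.9, 53.9) on FN. Then |SF| = |F − S| = 65.3.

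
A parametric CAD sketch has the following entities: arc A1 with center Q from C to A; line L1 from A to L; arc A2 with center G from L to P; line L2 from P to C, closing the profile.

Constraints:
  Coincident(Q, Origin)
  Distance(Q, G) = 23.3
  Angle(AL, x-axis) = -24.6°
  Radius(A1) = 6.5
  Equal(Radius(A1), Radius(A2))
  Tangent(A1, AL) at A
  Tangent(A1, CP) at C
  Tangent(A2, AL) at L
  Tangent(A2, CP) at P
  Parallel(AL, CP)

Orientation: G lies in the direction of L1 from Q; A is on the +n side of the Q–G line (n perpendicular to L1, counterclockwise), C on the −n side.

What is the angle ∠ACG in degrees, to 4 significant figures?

74.41°

The slot axis is L1's direction at -24.6°, so u = (cos -24.6°, sin -24.6°) = (0.9092, -0.4163) and n = (−sin -24.6°, cos -24.6°) = (0.4163, 0.9092). Q is at the origin and G lies 23.3 along u from Q, so G = 23.3·u = (21.19, -9.699). Tangency of A1 to both parallel lines with radius 6.5 puts A and C at Q ± 6.5·n: A = (2.706, 5.910), C = (-2.706, -5.910). Then cos ∠ACG = CA·CG / (|CA||CG|), giving 74.41°.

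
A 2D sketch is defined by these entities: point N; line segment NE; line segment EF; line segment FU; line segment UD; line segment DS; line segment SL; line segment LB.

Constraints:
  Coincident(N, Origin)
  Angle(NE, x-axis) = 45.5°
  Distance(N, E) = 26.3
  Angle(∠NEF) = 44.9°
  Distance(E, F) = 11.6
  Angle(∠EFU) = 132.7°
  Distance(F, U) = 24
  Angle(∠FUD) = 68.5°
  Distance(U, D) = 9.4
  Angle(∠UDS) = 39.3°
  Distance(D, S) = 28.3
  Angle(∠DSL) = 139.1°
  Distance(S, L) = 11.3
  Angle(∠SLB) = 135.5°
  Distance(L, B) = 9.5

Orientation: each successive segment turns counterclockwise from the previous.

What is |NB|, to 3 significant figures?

40.2

N is at the origin; NE runs at 45.5° with length 26.3, so E = (18.4, 18.8). ∠NEF = 44.9° gives EF at -179° from the x-axis; with |EF| = 11.6, F = (6.83, 18.6). ∠EFU = 132.7° gives FU at -132° from the x-axis; with |FU| = 24.0, U = (-9.26, 0.830). ∠FUD = 68.5° gives UD at -20.6° from the x-axis; with |UD| = 9.4, D = (-0.457, -2.48). ∠UDS = 39.3° gives DS at 120° from the x-axis; with |DS| = 28.3, S = (-14.6, 22.0). ∠DSL = 139.1° gives SL at 161° from the x-axis; with |SL| = 11.3, L = (-25.3, 25.7). ∠SLB = 135.5° gives LB at -154° from the x-axis; with |LB| = 9.5, B = (-33.9, 21.6). Then |NB| = |B − N| = 40.2.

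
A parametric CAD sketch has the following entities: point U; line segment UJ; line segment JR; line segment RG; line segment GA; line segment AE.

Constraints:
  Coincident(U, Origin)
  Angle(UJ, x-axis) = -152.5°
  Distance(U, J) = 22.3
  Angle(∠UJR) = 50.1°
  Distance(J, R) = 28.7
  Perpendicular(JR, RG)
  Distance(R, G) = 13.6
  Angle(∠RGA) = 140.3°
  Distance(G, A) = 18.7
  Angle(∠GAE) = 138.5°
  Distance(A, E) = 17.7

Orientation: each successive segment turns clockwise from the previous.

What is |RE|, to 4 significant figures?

42.53

U is at the origin; UJ runs at -152.5° with length 22.3, so J = (-19.78, -10.30). ∠UJR = 50.1° gives JR at 77.60° from the x-axis; with |JR| = 28.7, R = (-13.62, 17.73). JR is perpendicular to RG, so RG runs at -12.40°; with |RG| = 13.6, G = (-0.3347, 14.81). ∠RGA = 140.3° gives GA at -52.10° from the x-axis; with |GA| = 18.7, A = (11.15, 0.05723). ∠GAE = 138.5° gives AE at -93.60° from the x-axis; with |AE| = 17.7, E = (10.04, -17.61). Then |RE| = |E − R| = 42.53.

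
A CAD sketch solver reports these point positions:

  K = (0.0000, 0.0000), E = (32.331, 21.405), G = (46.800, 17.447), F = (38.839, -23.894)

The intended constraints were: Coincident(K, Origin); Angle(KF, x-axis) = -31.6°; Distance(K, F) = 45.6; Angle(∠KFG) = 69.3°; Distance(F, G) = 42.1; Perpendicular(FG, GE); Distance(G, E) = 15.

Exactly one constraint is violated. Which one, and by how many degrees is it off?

Perpendicular(FG, GE) — off by 4.40°.

K = (0.00, 0.00) ✓; KF at -31.60° ✓; |KF| = 45.60 ✓; ∠KFG = 69.30° ✓; |FG| = 42.10 ✓; ∠(FG, GE) = 85.60° ✗; |GE| = 15.00 ✓.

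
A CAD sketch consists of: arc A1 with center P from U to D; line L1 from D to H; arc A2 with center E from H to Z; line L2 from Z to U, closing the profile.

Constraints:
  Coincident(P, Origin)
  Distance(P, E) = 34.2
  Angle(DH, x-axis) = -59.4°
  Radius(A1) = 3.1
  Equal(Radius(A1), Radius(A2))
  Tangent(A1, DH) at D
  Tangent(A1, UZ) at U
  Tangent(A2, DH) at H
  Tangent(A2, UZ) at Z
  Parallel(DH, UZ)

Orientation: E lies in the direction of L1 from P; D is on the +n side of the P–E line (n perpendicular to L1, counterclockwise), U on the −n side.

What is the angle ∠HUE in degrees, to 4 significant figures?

5.096°

Tangency of A1 to both parallel lines with radius 3.1 puts D and U at P ± 3.1·n: D = (2.668, 1.578), U = (-2.668, -1.578). Equal radii place H and Z the same way about E: H = E + 3.1·n = (20.08, -27.86), Z = E − 3.1·n = (14.74, -31.02). Then cos ∠HUE = UH·UE / (|UH||UE|), giving 5.096°.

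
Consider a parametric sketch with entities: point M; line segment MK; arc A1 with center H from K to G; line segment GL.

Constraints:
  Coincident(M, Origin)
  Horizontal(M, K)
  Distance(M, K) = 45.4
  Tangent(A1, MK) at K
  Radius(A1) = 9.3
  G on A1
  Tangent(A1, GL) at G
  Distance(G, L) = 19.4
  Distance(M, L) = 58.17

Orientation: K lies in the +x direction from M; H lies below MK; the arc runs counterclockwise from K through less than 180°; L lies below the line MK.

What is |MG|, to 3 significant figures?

40.8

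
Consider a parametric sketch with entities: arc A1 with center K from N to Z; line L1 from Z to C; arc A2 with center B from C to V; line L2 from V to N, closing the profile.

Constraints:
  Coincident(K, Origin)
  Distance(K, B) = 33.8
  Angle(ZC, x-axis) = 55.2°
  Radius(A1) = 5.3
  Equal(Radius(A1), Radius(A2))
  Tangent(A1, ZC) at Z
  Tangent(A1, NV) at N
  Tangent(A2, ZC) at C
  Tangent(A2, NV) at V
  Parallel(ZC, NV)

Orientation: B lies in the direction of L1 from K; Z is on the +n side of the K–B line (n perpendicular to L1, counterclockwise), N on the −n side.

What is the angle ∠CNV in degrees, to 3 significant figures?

17.4°

Tangency of A1 to both parallel lines with radius 5.3 puts Z and N at K ± 5.3·n: Z = (-4.35, 3.02), N = (4.35, -3.02). Equal radii place C and V the same way about B: C = B + 5.3·n = (14.9, 30.8), V = B − 5.3·n = (23.6, 24.7). Then cos ∠CNV = NC·NV / (|NC||NV|), giving 17.4°.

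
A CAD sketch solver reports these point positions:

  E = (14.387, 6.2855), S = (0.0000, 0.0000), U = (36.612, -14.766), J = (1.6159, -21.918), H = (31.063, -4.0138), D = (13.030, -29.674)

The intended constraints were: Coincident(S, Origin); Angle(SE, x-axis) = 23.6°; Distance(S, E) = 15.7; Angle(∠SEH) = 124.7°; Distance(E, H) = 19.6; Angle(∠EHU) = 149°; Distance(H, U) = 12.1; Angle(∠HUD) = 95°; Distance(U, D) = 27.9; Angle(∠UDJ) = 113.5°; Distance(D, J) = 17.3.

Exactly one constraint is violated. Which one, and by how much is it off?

Distance(D, J) = 17.3 — off by 3.50.

S = (0.00, 0.00) ✓; SE at 23.60° ✓; |SE| = 15.70 ✓; ∠SEH = 124.7° ✓; |EH| = 19.60 ✓; ∠EHU = 149.0° ✓; |HU| = 12.10 ✓; ∠HUD = 95.00° ✓; |UD| = 27.90 ✓; ∠UDJ = 113.5° ✓; |DJ| = 13.80 ✗.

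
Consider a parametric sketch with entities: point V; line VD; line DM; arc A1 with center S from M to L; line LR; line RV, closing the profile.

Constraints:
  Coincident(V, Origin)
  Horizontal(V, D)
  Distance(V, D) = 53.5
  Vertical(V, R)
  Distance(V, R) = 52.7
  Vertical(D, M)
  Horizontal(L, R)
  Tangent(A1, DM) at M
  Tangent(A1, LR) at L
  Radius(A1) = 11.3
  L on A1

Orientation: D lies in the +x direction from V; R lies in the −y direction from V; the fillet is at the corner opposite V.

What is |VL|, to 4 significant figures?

67.51

V is at the origin; VD is horizontal with |VD| = 53.5 and D on the +x side, so D = (53.50, 0.000). VR is vertical with |VR| = 52.7 and R on the −y side, so R = (0.000, -52.70). The virtual corner opposite V is at (53.50, -52.70). Since A1 is tangent to DM there, SM ⟂ DM and tangency of A1 to LR means the radius SL is perpendicular to LR, with radius 11.3, so the center S sits 11.3 in from both sides at S = (42.20, -41.40). That places the tangent points at M = (53.50, -41.40) on DM and L = (42.20, -52.70) on LR. Then |VL| = |L − V| = 67.51.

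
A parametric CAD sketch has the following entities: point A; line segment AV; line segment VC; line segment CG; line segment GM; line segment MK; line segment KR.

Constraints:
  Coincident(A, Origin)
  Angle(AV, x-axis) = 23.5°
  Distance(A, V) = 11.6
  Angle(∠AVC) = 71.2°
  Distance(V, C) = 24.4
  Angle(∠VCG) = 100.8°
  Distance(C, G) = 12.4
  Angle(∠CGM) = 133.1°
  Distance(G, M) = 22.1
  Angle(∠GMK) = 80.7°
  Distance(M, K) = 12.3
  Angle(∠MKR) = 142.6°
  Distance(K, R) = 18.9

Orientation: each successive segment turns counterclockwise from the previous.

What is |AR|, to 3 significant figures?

8.52

∠GMK = 80.7° gives MK at -2.30° from the x-axis; with |MK| = 12.3, K = (-8.51, -5.95). ∠MKR = 142.6° gives KR at 35.1° from the x-axis; with |KR| = 18.9, R = (6.95, 4.92). Then |AR| = |R − A| = 8.52.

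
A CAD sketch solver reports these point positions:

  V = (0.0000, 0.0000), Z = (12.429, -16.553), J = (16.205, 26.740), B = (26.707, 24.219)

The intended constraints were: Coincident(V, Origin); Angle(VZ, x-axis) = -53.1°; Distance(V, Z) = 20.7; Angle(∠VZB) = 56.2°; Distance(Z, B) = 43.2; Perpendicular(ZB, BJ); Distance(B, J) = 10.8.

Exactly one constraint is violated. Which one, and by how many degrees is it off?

Perpendicular(ZB, BJ) — off by 5.80°.

V = (0.00, 0.00) ✓; VZ at -53.10° ✓; |VZ| = 20.70 ✓; ∠VZB = 56.20° ✓; |ZB| = 43.20 ✓; ∠(ZB, BJ) = 95.80° ✗; |BJ| = 10.80 ✓.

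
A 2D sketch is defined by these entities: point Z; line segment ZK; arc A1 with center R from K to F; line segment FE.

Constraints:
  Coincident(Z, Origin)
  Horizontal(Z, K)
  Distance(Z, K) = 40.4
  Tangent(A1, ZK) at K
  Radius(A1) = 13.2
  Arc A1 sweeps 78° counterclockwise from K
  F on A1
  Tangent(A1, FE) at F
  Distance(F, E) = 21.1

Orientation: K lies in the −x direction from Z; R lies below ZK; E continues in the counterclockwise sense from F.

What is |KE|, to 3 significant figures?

35.6

Z is at the origin; ZK is horizontal with |ZK| = 40.4 and K on the −x side, so K = (-40.4, 0.00). Since A1 is tangent to ZK there, RK ⟂ ZK, so R = K + (0, -13.2) = (-40.4, -13.2). On A1, K sits at bearing 90° from R; a 78° counterclockwise sweep puts F at bearing 168°, so F = R + 13.2·(cos 168°, sin 168°) = (-53.3, -10.5). The tangent condition forces RF to be normal to FE, so FE runs along (−sin 168°, cos 168°); with |FE| = 21.1, E = (-57.7, -31.1). Then |KE| = |E − K| = 35.6.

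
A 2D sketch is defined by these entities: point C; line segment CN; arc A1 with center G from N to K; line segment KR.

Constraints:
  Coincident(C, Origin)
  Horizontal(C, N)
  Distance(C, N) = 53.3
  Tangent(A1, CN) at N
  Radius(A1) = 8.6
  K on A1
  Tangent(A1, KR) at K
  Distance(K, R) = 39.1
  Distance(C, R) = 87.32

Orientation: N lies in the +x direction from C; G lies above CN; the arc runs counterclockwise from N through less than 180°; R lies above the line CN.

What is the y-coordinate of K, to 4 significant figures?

5.050

Checks: |GN| = 8.600 ✓; |GK| = 8.600 ✓; ∠(GK, KR) = 90.00° ✓; |KR| = 39.10 ✓; |CR| = 87.32 ✓.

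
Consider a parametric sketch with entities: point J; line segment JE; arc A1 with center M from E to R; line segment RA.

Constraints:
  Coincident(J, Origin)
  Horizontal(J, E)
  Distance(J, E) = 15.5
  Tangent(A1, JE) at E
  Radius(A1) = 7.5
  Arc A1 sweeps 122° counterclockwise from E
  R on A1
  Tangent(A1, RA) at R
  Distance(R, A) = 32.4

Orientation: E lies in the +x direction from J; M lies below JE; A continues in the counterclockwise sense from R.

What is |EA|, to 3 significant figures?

40.4

J is at the origin; J and E share the same y with |JE| = 15.5 and E on the +x side, so E = (15.5, 0.00). A1 meets JE tangentially, so ME is at right angles to JE, so M = E + (0, -7.5) = (15.5, -7.50). On A1, E sits at bearing 90° from M; a 122° counterclockwise sweep puts R at bearing 212°, so R = M + 7.5·(cos 212°, sin 212°) = (9.14, -11.5). The tangent condition forces MR to be normal to RA, so RA runs along (−sin 212°, cos 212°); with |RA| = 32.4, A = (26.3, -39.0). Then |EA| = |A − E| = 40.4.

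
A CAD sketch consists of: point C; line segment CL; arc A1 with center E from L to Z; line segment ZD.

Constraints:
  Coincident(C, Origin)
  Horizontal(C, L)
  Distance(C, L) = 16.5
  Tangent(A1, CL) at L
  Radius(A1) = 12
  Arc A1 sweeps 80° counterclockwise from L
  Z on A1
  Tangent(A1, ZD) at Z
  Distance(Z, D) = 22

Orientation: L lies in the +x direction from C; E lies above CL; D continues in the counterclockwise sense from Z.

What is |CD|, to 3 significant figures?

45.1

C is at the origin; C and L share the same y with |CL| = 16.5 and L on the +x side, so L = (16.5, 0.00). Since A1 is tangent to CL there, EL ⟂ CL, so E = L + (0, 12) = (16.5, 12.0). On A1, L sits at bearing -90° from E; an 80° counterclockwise sweep puts Z at bearing -10°, so Z = E + 12.0·(cos -10°, sin -10°) = (28.3, 9.92). The tangent condition forces EZ to be normal to ZD, so ZD runs along (−sin -10°, cos -10°); with |ZD| = 22.0, D = (32.1, 31.6). Then |CD| = |D − C| = 45.1.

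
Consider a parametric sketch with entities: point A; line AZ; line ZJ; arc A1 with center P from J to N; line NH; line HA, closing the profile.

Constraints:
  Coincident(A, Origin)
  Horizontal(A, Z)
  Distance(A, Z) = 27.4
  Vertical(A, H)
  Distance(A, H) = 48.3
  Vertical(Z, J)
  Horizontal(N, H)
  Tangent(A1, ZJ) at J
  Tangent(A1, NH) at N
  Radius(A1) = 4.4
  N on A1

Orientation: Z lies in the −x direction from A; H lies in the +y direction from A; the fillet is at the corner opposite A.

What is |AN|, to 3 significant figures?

53.5

The virtual corner opposite A is at (-27.4, 48.3). The tangent condition forces PJ to be normal to ZJ and the tangent condition forces PN to be normal to NH, with radius 4.4, so the center P sits 4.4 in from both sides at P = (-23.0, 43.9). That places the tangent points at J = (-27.4, 43.9) on ZJ and N = (-23.0, 48.3) on NH. Then |AN| = |N − A| = 53.5.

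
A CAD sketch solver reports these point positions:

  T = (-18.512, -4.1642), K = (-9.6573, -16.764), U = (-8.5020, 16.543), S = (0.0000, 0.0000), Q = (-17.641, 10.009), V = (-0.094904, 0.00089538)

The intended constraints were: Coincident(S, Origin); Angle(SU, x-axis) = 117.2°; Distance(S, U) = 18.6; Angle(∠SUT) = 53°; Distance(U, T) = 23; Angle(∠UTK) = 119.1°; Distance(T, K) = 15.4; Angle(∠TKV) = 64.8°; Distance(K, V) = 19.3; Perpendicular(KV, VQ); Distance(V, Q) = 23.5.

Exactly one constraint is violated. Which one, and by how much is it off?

Distance(V, Q) = 23.5 — off by 3.30.

S = (0.00, 0.00) ✓; SU at 117.2° ✓; |SU| = 18.60 ✓; ∠SUT = 53.00° ✓; |UT| = 23.00 ✓; ∠UTK = 119.1° ✓; |TK| = 15.40 ✓; ∠TKV = 64.80° ✓; |KV| = 19.30 ✓; ∠(KV, VQ) = 90.00° ✓; |VQ| = 20.20 ✗.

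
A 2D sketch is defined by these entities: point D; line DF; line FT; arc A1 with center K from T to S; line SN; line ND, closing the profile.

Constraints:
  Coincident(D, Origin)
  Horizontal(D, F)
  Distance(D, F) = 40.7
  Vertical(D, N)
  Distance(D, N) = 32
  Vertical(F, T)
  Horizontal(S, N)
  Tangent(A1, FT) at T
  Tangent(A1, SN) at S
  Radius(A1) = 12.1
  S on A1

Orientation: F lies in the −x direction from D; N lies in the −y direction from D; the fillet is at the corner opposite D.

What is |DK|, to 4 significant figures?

34.84

DN is vertical with |DN| = 32.0 and N on the −y side, so N = (0.000, -32.00). The virtual corner opposite D is at (-40.70, -32.00). Tangency of A1 to FT means the radius KT is perpendicular to FT and the tangent condition forces KS to be normal to SN, with radius 12.1, so the center K sits 12.1 in from both sides at K = (-28.60, -19.90). Then |DK| = |K − D| = 34.84.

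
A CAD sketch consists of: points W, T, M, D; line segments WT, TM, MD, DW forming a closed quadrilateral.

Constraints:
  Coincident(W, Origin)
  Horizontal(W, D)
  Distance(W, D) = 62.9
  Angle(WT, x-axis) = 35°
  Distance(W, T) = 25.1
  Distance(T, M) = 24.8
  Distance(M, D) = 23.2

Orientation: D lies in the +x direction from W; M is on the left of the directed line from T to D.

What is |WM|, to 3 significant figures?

47.8

W is at the origin; WD is horizontal with |WD| = 62.9 and D in +x, so D = (62.9, 0). WT runs at 35.0° with |WT| = 25.1, so T = (20.6, 14.4). M is determined by |TM| = 24.8 and |MD| = 23.2 together: it lies at the intersection of circle(T, 24.8) and circle(D, 23.2). With |TD| = 44.7, the foot of the radical line on TD is 23.2 from T and the perpendicular offset is √(24.8² − 23.2²) = 8.71. Taking the left-of-TD solution: M = (45.3, 15.2).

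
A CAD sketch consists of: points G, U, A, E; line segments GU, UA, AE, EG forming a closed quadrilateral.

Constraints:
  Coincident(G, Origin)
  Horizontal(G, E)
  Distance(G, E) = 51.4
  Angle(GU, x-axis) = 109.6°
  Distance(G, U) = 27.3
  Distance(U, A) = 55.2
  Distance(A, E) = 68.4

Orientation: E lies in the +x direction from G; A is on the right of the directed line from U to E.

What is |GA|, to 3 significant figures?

31.2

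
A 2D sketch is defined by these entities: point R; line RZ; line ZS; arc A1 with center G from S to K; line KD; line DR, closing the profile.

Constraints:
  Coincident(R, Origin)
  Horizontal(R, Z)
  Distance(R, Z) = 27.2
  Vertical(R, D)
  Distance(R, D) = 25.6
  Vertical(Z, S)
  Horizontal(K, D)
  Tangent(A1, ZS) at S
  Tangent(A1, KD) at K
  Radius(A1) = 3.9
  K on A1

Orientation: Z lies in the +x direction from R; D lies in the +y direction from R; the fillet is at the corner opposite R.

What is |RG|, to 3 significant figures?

31.8

R and D share the same x with |RD| = 25.6 and D on the +y side, so D = (0.00, 25.6). The virtual corner opposite R is at (27.2, 25.6). A1 meets ZS tangentially, so GS is at right angles to ZS and since A1 is tangent to KD there, GK ⟂ KD, with radius 3.9, so the center G sits 3.9 in from both sides at G = (23.3, 21.7). Then |RG| = |G − R| = 31.8.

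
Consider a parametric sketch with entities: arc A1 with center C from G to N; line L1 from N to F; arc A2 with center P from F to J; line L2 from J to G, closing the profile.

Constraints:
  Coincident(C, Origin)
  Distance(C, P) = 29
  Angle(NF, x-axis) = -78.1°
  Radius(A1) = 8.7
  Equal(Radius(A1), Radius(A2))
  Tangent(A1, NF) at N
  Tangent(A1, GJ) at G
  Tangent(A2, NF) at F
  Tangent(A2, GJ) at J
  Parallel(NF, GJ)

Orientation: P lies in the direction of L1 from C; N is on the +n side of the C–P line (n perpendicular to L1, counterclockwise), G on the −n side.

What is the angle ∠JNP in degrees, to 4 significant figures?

14.26°

Tangency of A1 to both parallel lines with radius 8.7 puts N and G at C ± 8.7·n: N = (8.513, 1.794), G = (-8.513, -1.794). Equal radii place F and J the same way about P: F = P + 8.7·n = (14.49, -26.58), J = P − 8.7·n = (-2.533, -30.17). Then cos ∠JNP = NJ·NP / (|NJ||NP|), giving 14.26°.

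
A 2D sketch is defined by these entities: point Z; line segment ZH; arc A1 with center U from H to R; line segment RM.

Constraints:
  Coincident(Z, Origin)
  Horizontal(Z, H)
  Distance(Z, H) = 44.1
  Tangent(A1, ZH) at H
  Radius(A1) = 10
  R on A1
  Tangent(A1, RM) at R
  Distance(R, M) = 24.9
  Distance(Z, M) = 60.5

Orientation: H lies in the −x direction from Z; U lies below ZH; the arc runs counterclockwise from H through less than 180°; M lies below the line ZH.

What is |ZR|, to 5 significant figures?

55.220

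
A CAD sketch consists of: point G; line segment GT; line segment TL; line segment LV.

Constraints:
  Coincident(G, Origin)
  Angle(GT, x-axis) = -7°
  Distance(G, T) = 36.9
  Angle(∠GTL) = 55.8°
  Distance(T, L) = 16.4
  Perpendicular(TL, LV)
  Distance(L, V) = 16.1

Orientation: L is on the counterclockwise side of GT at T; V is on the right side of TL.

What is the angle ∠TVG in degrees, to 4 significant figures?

50.85°

∠GTL = 55.8°, so TL runs at -7.0° + (180° − 55.8°) = 117.2° from the x-axis; with |TL| = 16.4, L = T + 16.4·(cos 117.2°, sin 117.2°) = (29.13, 10.09). TL ⟂ LV; with |LV| = 16.1 on the right of TL, V = L + 16.1·(0.8894, 0.4571) = (43.45, 17.45). Then cos ∠TVG = VT·VG / (|VT||VG|), giving 50.85°.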